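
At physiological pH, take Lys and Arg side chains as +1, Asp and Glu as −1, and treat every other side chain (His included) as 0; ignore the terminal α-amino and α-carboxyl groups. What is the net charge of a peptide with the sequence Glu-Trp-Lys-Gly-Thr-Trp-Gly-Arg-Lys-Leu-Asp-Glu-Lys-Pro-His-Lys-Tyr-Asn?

Positive (K, R): Lys3, Arg8, Lys9, Lys13, Lys16 → +5.
Negative (D, E): Glu1, Asp11, Glu12 → −3.
Net charge = (+5) + (−3) = +2.

+2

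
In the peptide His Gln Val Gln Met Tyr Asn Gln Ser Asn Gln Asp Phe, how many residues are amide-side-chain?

6

Asparagine (N) and glutamine (Q) have uncharged amide side chains.
Matching residues: Gln2, Gln4, Asn7, Gln8, Asn10, Gln11.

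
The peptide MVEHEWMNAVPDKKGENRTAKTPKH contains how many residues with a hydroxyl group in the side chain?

2

S, T, and Y are the three residues with a side-chain hydroxyl.
Matching residues: T19, T22.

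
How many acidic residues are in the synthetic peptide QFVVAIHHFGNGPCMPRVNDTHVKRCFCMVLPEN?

The acidic residues are Asp (D) and Glu (E), whose side chains end in a carboxylate group.
Matching residues: D20, E33.

2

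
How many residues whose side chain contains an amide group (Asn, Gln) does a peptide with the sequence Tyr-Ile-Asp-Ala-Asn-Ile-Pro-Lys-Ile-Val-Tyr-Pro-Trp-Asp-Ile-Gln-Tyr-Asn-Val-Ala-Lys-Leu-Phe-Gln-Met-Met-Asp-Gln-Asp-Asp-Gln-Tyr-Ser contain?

Matching residues: Asn5, Gln16, Asn18, Gln24, Gln28, Gln31.

6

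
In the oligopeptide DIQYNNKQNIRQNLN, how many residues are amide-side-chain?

The amide-side-chain residues are Asn (N) and Gln (Q).
Matching residues: Q3, N5, N6, Q8, N9, Q12, N13, N15.

8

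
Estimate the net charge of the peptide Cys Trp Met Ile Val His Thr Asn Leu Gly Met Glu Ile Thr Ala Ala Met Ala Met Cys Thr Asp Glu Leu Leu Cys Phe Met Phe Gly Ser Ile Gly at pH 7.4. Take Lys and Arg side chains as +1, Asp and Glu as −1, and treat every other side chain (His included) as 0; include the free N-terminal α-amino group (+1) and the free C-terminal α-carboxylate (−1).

-3

Positive (K, R): none → +0.
Negative (D, E): Glu12, Asp22, Glu23 → −3.
The N-terminus (+1) and C-terminus (−1) cancel.
Net charge = (+0) + (−3) = −3.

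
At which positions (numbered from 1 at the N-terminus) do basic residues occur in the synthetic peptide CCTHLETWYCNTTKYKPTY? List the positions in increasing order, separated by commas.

4, 14, 16

The basic amino acids are Lys (K), Arg (R), and His (H).
Matching residues: H4, K14, K16.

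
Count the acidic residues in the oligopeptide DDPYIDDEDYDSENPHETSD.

10

Aspartate (D) and glutamate (E) have carboxylic-acid side chains and are the acidic amino acids.
Matching residues: D1, D2, D6, D7, E8, D9, D11, E13, E17, D20.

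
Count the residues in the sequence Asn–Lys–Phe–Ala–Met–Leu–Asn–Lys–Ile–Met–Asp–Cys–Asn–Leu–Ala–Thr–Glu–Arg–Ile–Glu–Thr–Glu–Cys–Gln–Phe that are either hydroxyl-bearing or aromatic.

4

Hydroxyl-bearing: S, T, Y. Aromatic: F, W, Y.
Hydroxyl-bearing residues here: Thr16, Thr21 (2).
Aromatic residues here: Phe3, Phe25 (2).
(Y belongs to both groups, but none appear in this sequence.) Total = 2 + 2 = 4.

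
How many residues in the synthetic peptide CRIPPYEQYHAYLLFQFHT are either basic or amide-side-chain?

Basic: H, K, R. Amide-side-chain: N, Q.
Basic residues here: R2, H10, H18 (3).
Amide-side-chain residues here: Q8, Q16 (2).
The two groups share no amino acid, so total = 3 + 2 = 5.

5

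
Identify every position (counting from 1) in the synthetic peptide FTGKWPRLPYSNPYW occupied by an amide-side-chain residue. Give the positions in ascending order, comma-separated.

Matching residues: N12.

12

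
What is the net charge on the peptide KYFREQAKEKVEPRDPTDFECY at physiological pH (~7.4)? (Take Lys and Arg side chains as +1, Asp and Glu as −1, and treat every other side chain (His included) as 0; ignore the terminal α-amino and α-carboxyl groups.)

Positive (K, R): K1, R4, K8, K10, R14 → +5.
Negative (D, E): E5, E9, E12, D15, D18, E20 → −6.
Net charge = (+5) + (−6) = −1.

-1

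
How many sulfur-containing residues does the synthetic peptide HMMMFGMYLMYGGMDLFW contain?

6

The sulfur-bearing residues are cysteine (–SH) and methionine (–S–CH₃).
Matching residues: M2, M3, M4, M7, M10, M14.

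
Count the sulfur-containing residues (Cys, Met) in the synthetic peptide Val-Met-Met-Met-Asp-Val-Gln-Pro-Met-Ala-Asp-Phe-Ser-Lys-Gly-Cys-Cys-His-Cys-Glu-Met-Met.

Matching residues: Met2, Met3, Met4, Met9, Cys16, Cys17, Cys19, Met21, Met22.

9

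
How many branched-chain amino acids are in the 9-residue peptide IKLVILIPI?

7

The BCAAs are Val, Leu, and Ile — aliphatic side chains with a branch point.
Matching residues: I1, L3, V4, I5, L6, I7, I9.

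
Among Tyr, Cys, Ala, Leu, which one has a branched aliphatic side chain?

The BCAAs are Val, Leu, and Ile — aliphatic side chains with a branch point.
Of the listed options, only Leu belongs to this group.

Leu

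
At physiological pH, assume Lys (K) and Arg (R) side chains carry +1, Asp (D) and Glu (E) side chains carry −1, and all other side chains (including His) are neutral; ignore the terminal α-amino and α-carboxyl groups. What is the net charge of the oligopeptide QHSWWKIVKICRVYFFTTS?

+3

Positive (K, R): K6, K9, R12 → +3.
Negative (D, E): none → −0.
Net charge = (+3) + (−0) = +3.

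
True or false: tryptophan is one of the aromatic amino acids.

The aromatic amino acids are Phe (F, benzyl), Trp (W, indole), and Tyr (Y, phenol).
Tryptophan is in this group.

True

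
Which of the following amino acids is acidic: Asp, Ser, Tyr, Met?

Only D (aspartate) and E (glutamate) carry a side-chain carboxylic acid.
Of the listed options, only Asp belongs to this group.

Asp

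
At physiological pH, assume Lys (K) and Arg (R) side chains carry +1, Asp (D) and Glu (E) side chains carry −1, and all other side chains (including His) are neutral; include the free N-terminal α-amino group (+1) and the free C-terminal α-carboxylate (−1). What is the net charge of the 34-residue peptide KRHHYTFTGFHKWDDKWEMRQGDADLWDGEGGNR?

Positive (K, R): K1, R2, K12, K16, R20, R34 → +6.
Negative (D, E): D14, D15, E18, D23, D25, D28, E30 → −7.
The N-terminus (+1) and C-terminus (−1) cancel.
Net charge = (+6) + (−7) = −1.

-1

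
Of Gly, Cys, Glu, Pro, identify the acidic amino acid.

The acidic residues are Asp (D) and Glu (E), whose side chains end in a carboxylate group.
Of the listed options, only Glu belongs to this group.

Glu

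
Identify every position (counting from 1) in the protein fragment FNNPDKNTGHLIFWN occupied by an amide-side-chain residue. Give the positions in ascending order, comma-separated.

2, 3, 7, 15

Only N (asparagine) and Q (glutamine) carry a side-chain carboxamide.
Matching residues: N2, N3, N7, N15.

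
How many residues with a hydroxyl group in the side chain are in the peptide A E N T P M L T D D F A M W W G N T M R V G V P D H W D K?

3

S, T, and Y are the three residues with a side-chain hydroxyl.
Matching residues: T4, T8, T18.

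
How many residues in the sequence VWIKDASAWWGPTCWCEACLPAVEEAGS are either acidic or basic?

Acidic: D, E. Basic: H, K, R.
Acidic residues here: D5, E17, E24, E25 (4).
Basic residues here: K4 (1).
The two groups share no amino acid, so total = 4 + 1 = 5.

5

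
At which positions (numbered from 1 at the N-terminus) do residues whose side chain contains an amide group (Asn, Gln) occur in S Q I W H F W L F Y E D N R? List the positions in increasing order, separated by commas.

2, 13

Matching residues: Q2, N13.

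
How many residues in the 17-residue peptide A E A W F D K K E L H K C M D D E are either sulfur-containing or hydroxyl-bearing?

Sulfur-containing: C, M. Hydroxyl-bearing: S, T, Y.
Sulfur-containing residues here: C13, M14 (2).
Hydroxyl-bearing residues here: none (0).
The two groups share no amino acid, so total = 2 + 0 = 2.

2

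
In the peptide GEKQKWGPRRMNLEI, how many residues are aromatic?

F, W, and Y each carry an aromatic ring on the side chain.
Matching residues: W6.

1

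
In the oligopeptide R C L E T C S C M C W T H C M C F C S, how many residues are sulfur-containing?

9

Cysteine (C, thiol) and methionine (M, thioether) are the two sulfur-containing amino acids.
Matching residues: C2, C6, C8, M9, C10, C14, M15, C16, C18.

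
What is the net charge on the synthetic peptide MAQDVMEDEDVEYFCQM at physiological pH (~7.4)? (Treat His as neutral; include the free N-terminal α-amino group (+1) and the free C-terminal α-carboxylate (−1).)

-6

The side chains ionized at physiological pH are Lys/Arg (+1) and Asp/Glu (−1); with His treated as neutral, nothing else contributes.
Positive (K, R): none → +0.
Negative (D, E): D4, E7, D8, E9, D10, E12 → −6.
The N-terminus (+1) and C-terminus (−1) cancel.
Net charge = (+0) + (−6) = −6.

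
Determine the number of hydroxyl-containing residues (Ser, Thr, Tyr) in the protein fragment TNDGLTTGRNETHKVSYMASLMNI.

Matching residues: T1, T6, T7, T12, S16, Y17, S20.

7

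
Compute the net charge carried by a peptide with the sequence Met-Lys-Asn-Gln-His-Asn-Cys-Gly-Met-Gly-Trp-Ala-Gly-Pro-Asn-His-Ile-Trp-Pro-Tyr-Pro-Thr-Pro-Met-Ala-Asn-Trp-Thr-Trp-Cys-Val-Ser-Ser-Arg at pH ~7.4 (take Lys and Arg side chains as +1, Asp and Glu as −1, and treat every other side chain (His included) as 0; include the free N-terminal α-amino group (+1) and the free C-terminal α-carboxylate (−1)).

+2

Positive (K, R): Lys2, Arg34 → +2.
Negative (D, E): none → −0.
The N-terminus (+1) and C-terminus (−1) cancel.
Net charge = (+2) + (−0) = +2.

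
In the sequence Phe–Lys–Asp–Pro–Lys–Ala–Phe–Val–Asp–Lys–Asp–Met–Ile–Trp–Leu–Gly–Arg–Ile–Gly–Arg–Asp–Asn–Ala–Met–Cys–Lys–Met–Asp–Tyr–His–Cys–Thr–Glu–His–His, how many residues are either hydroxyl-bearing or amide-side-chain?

Hydroxyl-bearing: S, T, Y. Amide-side-chain: N, Q.
Hydroxyl-bearing residues here: Tyr29, Thr32 (2).
Amide-side-chain residues here: Asn22 (1).
The two groups share no amino acid, so total = 2 + 1 = 3.

3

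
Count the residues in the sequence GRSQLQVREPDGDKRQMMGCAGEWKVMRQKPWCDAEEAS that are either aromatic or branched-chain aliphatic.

5

Aromatic: F, W, Y. Branched-chain aliphatic: I, L, V.
Aromatic residues here: W24, W32 (2).
Branched-chain aliphatic residues here: L5, V7, V26 (3).
The two groups share no amino acid, so total = 2 + 3 = 5.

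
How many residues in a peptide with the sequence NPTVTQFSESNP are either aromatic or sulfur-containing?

1

Aromatic: F, W, Y. Sulfur-containing: C, M.
Aromatic residues here: F7 (1).
Sulfur-containing residues here: none (0).
The two groups share no amino acid, so total = 1 + 0 = 1.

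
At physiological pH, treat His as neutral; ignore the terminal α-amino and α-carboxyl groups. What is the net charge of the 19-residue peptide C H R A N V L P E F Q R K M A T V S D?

+1

The side chains ionized at physiological pH are Lys/Arg (+1) and Asp/Glu (−1); with His treated as neutral, nothing else contributes.
Positive (K, R): R3, R12, K13 → +3.
Negative (D, E): E9, D19 → −2.
Net charge = (+3) + (−2) = +1.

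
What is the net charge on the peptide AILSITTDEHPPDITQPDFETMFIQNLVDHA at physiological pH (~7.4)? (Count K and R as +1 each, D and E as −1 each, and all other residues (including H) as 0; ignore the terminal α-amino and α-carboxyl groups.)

-6

Positive (K, R): none → +0.
Negative (D, E): D8, E9, D13, D18, E20, D29 → −6.
Net charge = (+0) + (−6) = −6.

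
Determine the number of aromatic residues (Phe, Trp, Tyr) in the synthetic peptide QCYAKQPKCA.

1

Matching residues: Y3.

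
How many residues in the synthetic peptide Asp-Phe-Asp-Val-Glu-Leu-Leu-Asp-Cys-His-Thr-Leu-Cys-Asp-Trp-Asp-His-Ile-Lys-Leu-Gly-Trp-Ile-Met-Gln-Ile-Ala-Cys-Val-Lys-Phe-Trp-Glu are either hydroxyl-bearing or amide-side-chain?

2

Hydroxyl-bearing: S, T, Y. Amide-side-chain: N, Q.
Hydroxyl-bearing residues here: Thr11 (1).
Amide-side-chain residues here: Gln25 (1).
The two groups share no amino acid, so total = 1 + 1 = 2.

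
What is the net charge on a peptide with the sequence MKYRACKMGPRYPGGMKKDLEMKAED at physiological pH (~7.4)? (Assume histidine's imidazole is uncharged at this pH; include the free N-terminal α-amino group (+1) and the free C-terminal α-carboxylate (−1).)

The side chains ionized at physiological pH are Lys/Arg (+1) and Asp/Glu (−1); with His treated as neutral, nothing else contributes.
Positive (K, R): K2, R4, K7, R11, K17, K18, K23 → +7.
Negative (D, E): D19, E21, E25, D26 → −4.
The N-terminus (+1) and C-terminus (−1) cancel.
Net charge = (+7) + (−4) = +3.

+3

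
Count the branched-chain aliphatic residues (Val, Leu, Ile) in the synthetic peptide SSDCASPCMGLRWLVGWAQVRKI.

Matching residues: L11, L14, V15, V20, I23.

5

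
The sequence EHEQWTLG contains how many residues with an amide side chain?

1

Asparagine (N) and glutamine (Q) have uncharged amide side chains.
Matching residues: Q4.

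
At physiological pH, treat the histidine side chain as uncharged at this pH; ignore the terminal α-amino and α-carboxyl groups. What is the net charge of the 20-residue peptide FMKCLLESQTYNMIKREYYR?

+2

The side chains ionized at physiological pH are Lys/Arg (+1) and Asp/Glu (−1); with His treated as neutral, nothing else contributes.
Positive (K, R): K3, K15, R16, R20 → +4.
Negative (D, E): E7, E17 → −2.
Net charge = (+4) + (−2) = +2.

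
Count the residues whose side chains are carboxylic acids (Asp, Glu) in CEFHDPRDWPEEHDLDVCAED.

Matching residues: E2, D5, D8, E11, E12, D14, D16, E20, D21.

9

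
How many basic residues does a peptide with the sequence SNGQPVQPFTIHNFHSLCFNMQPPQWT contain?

2

The basic amino acids are Lys (K), Arg (R), and His (H).
Matching residues: H12, H15.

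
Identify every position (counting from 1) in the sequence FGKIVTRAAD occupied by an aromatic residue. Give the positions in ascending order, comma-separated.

F, W, and Y each carry an aromatic ring on the side chain.
Matching residues: F1.

1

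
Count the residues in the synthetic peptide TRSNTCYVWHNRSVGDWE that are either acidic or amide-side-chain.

Acidic: D, E. Amide-side-chain: N, Q.
Acidic residues here: D16, E18 (2).
Amide-side-chain residues here: N4, N11 (2).
The two groups share no amino acid, so total = 2 + 2 = 4.

4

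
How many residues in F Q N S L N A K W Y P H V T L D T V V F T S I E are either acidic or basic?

4

Acidic: D, E. Basic: H, K, R.
Acidic residues here: D16, E24 (2).
Basic residues here: K8, H12 (2).
The two groups share no amino acid, so total = 2 + 2 = 4.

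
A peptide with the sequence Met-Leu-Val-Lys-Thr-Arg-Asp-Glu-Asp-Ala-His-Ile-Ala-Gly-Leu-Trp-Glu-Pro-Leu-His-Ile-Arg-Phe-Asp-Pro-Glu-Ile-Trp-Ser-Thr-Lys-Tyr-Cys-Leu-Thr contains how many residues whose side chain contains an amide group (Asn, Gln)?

None of the 35 residues belong to this group.

0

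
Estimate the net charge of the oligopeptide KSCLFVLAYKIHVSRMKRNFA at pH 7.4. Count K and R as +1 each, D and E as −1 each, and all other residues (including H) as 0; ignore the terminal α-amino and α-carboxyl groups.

+5

Positive (K, R): K1, K10, R15, K17, R18 → +5.
Negative (D, E): none → −0.
Net charge = (+5) + (−0) = +5.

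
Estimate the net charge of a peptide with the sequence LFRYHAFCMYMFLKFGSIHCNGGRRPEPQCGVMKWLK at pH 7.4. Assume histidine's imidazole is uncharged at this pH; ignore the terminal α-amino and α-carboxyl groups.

+5

Near pH 7.4, K and R contribute +1 each, D and E contribute −1 each, and every other side chain (His included, as stated) is uncharged.
Positive (K, R): R3, K14, R24, R25, K34, K37 → +6.
Negative (D, E): E27 → −1.
Net charge = (+6) + (−1) = +5.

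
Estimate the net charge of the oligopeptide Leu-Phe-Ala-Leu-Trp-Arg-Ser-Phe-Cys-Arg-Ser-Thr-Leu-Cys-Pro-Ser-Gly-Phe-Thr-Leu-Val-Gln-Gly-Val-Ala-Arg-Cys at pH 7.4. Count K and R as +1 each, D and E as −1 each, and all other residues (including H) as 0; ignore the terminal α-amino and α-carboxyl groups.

Positive (K, R): Arg6, Arg10, Arg26 → +3.
Negative (D, E): none → −0.
Net charge = (+3) + (−0) = +3.

+3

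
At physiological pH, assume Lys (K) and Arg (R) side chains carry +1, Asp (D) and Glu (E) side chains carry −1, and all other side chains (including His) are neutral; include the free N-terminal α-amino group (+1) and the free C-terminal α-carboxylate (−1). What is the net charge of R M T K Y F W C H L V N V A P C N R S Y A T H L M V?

Positive (K, R): R1, K4, R18 → +3.
Negative (D, E): none → −0.
The N-terminus (+1) and C-terminus (−1) cancel.
Net charge = (+3) + (−0) = +3.

+3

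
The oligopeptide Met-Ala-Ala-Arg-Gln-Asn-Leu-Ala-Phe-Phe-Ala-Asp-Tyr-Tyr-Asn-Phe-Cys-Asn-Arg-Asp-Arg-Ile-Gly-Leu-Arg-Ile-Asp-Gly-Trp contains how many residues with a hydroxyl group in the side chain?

Serine (S), threonine (T), and tyrosine (Y) each carry a hydroxyl group on the side chain.
Matching residues: Tyr13, Tyr14.

2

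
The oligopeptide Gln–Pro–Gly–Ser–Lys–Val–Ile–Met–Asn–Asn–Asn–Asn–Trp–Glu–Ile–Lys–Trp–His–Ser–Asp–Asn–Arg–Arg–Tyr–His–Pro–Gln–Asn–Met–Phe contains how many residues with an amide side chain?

Asparagine (N) and glutamine (Q) have uncharged amide side chains.
Matching residues: Gln1, Asn9, Asn10, Asn11, Asn12, Asn21, Gln27, Asn28.

8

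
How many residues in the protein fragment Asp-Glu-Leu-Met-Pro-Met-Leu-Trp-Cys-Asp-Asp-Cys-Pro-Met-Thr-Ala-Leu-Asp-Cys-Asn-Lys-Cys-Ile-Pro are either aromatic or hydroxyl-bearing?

2

Aromatic: F, W, Y. Hydroxyl-bearing: S, T, Y.
Aromatic residues here: Trp8 (1).
Hydroxyl-bearing residues here: Thr15 (1).
(Y belongs to both groups, but none appear in this sequence.) Total = 1 + 1 = 2.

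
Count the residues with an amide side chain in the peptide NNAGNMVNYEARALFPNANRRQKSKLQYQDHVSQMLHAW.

The amide-side-chain residues are Asn (N) and Gln (Q).
Matching residues: N1, N2, N5, N8, N17, N19, Q22, Q27, Q29, Q34.

10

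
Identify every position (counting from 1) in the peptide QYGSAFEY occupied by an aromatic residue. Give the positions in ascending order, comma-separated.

2, 6, 8

The aromatic amino acids are Phe (F, benzyl), Trp (W, indole), and Tyr (Y, phenol).
Matching residues: Y2, F6, Y8.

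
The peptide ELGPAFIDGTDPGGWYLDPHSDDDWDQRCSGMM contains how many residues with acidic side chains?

The acidic residues are Asp (D) and Glu (E), whose side chains end in a carboxylate group.
Matching residues: E1, D8, D11, D18, D22, D23, D24, D26.

8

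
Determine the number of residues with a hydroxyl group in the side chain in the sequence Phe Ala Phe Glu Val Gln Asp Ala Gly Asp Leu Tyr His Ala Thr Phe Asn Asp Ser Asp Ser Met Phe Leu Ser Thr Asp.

6

S, T, and Y are the three residues with a side-chain hydroxyl.
Matching residues: Tyr12, Thr15, Ser19, Ser21, Ser25, Thr26.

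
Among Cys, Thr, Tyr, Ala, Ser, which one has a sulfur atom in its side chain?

Cys

Cysteine (C, thiol) and methionine (M, thioether) are the two sulfur-containing amino acids.
Of the listed options, only Cys belongs to this group.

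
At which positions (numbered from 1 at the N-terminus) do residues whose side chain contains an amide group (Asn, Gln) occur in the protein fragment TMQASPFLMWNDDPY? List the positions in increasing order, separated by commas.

3, 11

Matching residues: Q3, N11.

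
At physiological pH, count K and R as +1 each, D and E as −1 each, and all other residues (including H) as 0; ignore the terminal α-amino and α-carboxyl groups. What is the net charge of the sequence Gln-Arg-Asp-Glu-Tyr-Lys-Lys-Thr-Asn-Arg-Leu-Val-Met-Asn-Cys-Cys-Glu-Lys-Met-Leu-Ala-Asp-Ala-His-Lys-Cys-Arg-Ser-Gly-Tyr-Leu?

+3

Positive (K, R): Arg2, Lys6, Lys7, Arg10, Lys18, Lys25, Arg27 → +7.
Negative (D, E): Asp3, Glu4, Glu17, Asp22 → −4.
Net charge = (+7) + (−4) = +3.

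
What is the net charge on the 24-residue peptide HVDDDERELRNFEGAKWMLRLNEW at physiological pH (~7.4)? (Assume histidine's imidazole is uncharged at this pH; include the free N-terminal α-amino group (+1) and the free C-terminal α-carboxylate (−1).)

-3

At pH ~7.4 the Lys and Arg side chains are protonated (+1), the Asp and Glu side chains are deprotonated (−1), and with His taken as neutral all other side chains carry no charge.
Positive (K, R): R7, R10, K16, R20 → +4.
Negative (D, E): D3, D4, D5, E6, E8, E13, E23 → −7.
The N-terminus (+1) and C-terminus (−1) cancel.
Net charge = (+4) + (−7) = −3.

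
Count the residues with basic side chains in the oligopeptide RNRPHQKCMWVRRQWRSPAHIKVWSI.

K, R, and H are the three residues with basic side chains (ε-amine, guanidinium, and imidazole respectively).
Matching residues: R1, R3, H5, K7, R12, R13, R16, H20, K22.

9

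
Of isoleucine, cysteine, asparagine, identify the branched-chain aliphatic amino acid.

isoleucine

V, L, and I make up the branched-chain aliphatic group.
Of the listed options, only isoleucine belongs to this group.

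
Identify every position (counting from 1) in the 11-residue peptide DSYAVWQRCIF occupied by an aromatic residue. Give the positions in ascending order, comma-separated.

Phenylalanine (F), tryptophan (W), and tyrosine (Y) have aromatic ring side chains.
Matching residues: Y3, W6, F11.

3, 6, 11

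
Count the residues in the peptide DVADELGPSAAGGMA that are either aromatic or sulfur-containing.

1

Aromatic: F, W, Y. Sulfur-containing: C, M.
Aromatic residues here: none (0).
Sulfur-containing residues here: M14 (1).
The two groups share no amino acid, so total = 0 + 1 = 1.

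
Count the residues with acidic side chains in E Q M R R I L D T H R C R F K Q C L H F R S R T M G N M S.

The acidic residues are Asp (D) and Glu (E), whose side chains end in a carboxylate group.
Matching residues: E1, D8.

2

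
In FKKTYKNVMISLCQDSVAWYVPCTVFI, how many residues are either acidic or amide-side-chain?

3

Acidic: D, E. Amide-side-chain: N, Q.
Acidic residues here: D15 (1).
Amide-side-chain residues here: N7, Q14 (2).
The two groups share no amino acid, so total = 1 + 2 = 3.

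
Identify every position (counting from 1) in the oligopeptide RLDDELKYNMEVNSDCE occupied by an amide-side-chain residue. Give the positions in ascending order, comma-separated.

Asparagine (N) and glutamine (Q) have uncharged amide side chains.
Matching residues: N9, N13.

9, 13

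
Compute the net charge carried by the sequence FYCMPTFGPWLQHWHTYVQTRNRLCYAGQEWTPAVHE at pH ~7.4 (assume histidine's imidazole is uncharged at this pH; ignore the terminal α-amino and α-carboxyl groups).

At pH ~7.4 the Lys and Arg side chains are protonated (+1), the Asp and Glu side chains are deprotonated (−1), and with His taken as neutral all other side chains carry no charge.
Positive (K, R): R21, R23 → +2.
Negative (D, E): E30, E37 → −2.
Net charge = (+2) + (−2) = 0.

0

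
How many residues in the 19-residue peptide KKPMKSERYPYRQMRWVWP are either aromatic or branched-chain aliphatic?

5

Aromatic: F, W, Y. Branched-chain aliphatic: I, L, V.
Aromatic residues here: Y9, Y11, W16, W18 (4).
Branched-chain aliphatic residues here: V17 (1).
The two groups share no amino acid, so total = 4 + 1 = 5.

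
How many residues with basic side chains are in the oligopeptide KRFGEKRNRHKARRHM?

10

Lysine (K), arginine (R), and histidine (H) have basic, nitrogen-containing side chains.
Matching residues: K1, R2, K6, R7, R9, H10, K11, R13, R14, H15.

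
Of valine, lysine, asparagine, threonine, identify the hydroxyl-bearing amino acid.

threonine

Serine (S), threonine (T), and tyrosine (Y) each carry a hydroxyl group on the side chain.
Of the listed options, only threonine belongs to this group.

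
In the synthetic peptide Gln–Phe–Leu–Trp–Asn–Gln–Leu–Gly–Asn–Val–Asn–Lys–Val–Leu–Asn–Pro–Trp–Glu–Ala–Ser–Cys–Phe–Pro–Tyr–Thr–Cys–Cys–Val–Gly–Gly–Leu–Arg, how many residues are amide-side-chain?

Only N (asparagine) and Q (glutamine) carry a side-chain carboxamide.
Matching residues: Gln1, Asn5, Gln6, Asn9, Asn11, Asn15.

6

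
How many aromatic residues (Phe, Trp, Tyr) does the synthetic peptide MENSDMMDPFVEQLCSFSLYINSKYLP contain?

4

Matching residues: F10, F17, Y20, Y25.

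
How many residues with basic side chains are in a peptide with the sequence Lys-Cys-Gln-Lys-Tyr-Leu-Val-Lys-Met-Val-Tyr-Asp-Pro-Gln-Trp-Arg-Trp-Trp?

4

K, R, and H are the three residues with basic side chains (ε-amine, guanidinium, and imidazole respectively).
Matching residues: Lys1, Lys4, Lys8, Arg16.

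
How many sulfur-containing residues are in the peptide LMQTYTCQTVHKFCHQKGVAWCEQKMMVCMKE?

Only Cys (C) and Met (M) have a sulfur atom in the side chain.
Matching residues: M2, C7, C14, C22, M26, M27, C29, M30.

8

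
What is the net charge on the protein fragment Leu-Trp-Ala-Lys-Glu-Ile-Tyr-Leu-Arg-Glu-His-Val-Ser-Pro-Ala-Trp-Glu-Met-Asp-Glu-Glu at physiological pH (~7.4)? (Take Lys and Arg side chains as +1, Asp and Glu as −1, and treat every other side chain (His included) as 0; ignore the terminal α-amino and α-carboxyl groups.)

-4

Positive (K, R): Lys4, Arg9 → +2.
Negative (D, E): Glu5, Glu10, Glu17, Asp19, Glu20, Glu21 → −6.
Net charge = (+2) + (−6) = −4.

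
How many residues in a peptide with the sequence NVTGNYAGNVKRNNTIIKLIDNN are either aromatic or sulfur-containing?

Aromatic: F, W, Y. Sulfur-containing: C, M.
Aromatic residues here: Y6 (1).
Sulfur-containing residues here: none (0).
The two groups share no amino acid, so total = 1 + 0 = 1.

1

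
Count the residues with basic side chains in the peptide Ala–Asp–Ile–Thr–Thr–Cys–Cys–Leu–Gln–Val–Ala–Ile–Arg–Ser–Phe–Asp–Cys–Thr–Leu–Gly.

The basic amino acids are Lys (K), Arg (R), and His (H).
Matching residues: Arg13.

1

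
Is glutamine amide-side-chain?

Yes

Asparagine (N) and glutamine (Q) have uncharged amide side chains.
Glutamine is in this group.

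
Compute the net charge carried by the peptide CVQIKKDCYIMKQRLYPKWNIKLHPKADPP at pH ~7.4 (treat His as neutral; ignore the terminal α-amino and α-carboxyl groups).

+5

At pH ~7.4 the Lys and Arg side chains are protonated (+1), the Asp and Glu side chains are deprotonated (−1), and with His taken as neutral all other side chains carry no charge.
Positive (K, R): K5, K6, K12, R14, K18, K22, K26 → +7.
Negative (D, E): D7, D28 → −2.
Net charge = (+7) + (−2) = +5.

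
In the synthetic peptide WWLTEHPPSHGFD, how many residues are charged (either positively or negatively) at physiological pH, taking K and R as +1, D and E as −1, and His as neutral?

2

Charged side chains at pH ~7.4: K, R (positive); D, E (negative).
Matching residues: E5, D13.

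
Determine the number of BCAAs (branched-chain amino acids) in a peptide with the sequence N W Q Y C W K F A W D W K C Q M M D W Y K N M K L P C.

The BCAAs are Val, Leu, and Ile — aliphatic side chains with a branch point.
Matching residues: L25.

1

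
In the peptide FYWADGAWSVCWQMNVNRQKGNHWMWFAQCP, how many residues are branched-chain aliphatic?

2

The BCAAs are Val, Leu, and Ile — aliphatic side chains with a branch point.
Matching residues: V10, V16.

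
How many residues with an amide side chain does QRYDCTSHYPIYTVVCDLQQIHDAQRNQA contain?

Only N (asparagine) and Q (glutamine) carry a side-chain carboxamide.
Matching residues: Q1, Q19, Q20, Q25, N27, Q28.

6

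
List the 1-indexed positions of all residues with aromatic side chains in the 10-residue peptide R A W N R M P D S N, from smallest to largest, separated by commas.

F, W, and Y each carry an aromatic ring on the side chain.
Matching residues: W3.

3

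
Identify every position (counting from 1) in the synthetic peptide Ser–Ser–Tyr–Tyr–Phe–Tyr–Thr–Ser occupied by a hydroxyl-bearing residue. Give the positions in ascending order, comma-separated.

1, 2, 3, 4, 6, 7, 8

Serine (S), threonine (T), and tyrosine (Y) each carry a hydroxyl group on the side chain.
Matching residues: Ser1, Ser2, Tyr3, Tyr4, Tyr6, Thr7, Ser8.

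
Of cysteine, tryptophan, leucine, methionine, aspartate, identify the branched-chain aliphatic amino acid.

leucine

Valine (V), leucine (L), and isoleucine (I) are the branched-chain amino acids.
Of the listed options, only leucine belongs to this group.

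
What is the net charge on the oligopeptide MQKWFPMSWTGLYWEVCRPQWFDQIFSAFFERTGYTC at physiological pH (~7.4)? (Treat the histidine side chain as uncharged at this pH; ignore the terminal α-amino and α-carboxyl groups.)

The side chains ionized at physiological pH are Lys/Arg (+1) and Asp/Glu (−1); with His treated as neutral, nothing else contributes.
Positive (K, R): K3, R18, R32 → +3.
Negative (D, E): E15, D23, E31 → −3.
Net charge = (+3) + (−3) = 0.

0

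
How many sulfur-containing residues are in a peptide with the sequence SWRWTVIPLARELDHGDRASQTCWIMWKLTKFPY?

The sulfur-bearing residues are cysteine (–SH) and methionine (–S–CH₃).
Matching residues: C23, M26.

2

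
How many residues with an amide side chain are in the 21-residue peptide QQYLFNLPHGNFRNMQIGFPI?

6

Asparagine (N) and glutamine (Q) have uncharged amide side chains.
Matching residues: Q1, Q2, N6, N11, N14, Q16.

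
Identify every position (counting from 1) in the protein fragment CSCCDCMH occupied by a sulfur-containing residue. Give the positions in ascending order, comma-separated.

1, 3, 4, 6, 7

Matching residues: C1, C3, C4, C6, M7.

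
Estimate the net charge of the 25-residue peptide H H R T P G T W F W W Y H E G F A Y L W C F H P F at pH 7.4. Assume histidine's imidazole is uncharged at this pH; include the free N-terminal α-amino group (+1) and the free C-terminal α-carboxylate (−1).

0

The side chains ionized at physiological pH are Lys/Arg (+1) and Asp/Glu (−1); with His treated as neutral, nothing else contributes.
Positive (K, R): R3 → +1.
Negative (D, E): E14 → −1.
The N-terminus (+1) and C-terminus (−1) cancel.
Net charge = (+1) + (−1) = 0.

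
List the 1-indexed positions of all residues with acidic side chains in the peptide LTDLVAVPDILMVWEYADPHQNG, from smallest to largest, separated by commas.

3, 9, 15, 18

Only D (aspartate) and E (glutamate) carry a side-chain carboxylic acid.
Matching residues: D3, D9, E15, D18.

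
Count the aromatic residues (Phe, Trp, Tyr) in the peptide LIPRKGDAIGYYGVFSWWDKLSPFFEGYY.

Matching residues: Y11, Y12, F15, W17, W18, F24, F25, Y28, Y29.

9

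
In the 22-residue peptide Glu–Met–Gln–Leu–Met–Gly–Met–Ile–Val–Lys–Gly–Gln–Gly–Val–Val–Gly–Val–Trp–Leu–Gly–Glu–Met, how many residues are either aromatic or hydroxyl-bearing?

1

Aromatic: F, W, Y. Hydroxyl-bearing: S, T, Y.
Aromatic residues here: Trp18 (1).
Hydroxyl-bearing residues here: none (0).
(Y belongs to both groups, but none appear in this sequence.) Total = 1 + 0 = 1.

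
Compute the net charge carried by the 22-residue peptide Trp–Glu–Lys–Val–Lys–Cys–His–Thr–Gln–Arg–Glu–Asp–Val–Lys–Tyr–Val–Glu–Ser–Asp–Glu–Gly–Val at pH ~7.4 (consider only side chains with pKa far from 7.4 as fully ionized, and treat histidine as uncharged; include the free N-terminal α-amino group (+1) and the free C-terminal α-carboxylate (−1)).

-2

At pH ~7.4 the Lys and Arg side chains are protonated (+1), the Asp and Glu side chains are deprotonated (−1), and with His taken as neutral all other side chains carry no charge.
Positive (K, R): Lys3, Lys5, Arg10, Lys14 → +4.
Negative (D, E): Glu2, Glu11, Asp12, Glu17, Asp19, Glu20 → −6.
The N-terminus (+1) and C-terminus (−1) cancel.
Net charge = (+4) + (−6) = −2.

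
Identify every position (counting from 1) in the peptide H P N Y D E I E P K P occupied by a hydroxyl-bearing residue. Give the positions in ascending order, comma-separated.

4

Matching residues: Y4.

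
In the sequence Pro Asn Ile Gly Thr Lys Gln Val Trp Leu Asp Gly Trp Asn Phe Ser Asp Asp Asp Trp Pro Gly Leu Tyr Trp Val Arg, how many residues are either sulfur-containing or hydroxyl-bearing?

3

Sulfur-containing: C, M. Hydroxyl-bearing: S, T, Y.
Sulfur-containing residues here: none (0).
Hydroxyl-bearing residues here: Thr5, Ser16, Tyr24 (3).
The two groups share no amino acid, so total = 0 + 3 = 3.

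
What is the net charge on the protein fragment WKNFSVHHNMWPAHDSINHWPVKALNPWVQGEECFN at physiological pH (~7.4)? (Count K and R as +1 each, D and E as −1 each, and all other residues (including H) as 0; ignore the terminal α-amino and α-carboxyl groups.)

-1

Positive (K, R): K2, K23 → +2.
Negative (D, E): D15, E32, E33 → −3.
Net charge = (+2) + (−3) = −1.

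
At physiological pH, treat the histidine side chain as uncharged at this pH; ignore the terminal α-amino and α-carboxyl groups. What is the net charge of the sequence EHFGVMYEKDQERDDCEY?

-5

The side chains ionized at physiological pH are Lys/Arg (+1) and Asp/Glu (−1); with His treated as neutral, nothing else contributes.
Positive (K, R): K9, R13 → +2.
Negative (D, E): E1, E8, D10, E12, D14, D15, E17 → −7.
Net charge = (+2) + (−7) = −5.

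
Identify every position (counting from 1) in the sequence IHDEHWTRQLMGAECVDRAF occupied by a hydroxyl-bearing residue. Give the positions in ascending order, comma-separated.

7

S, T, and Y are the three residues with a side-chain hydroxyl.
Matching residues: T7.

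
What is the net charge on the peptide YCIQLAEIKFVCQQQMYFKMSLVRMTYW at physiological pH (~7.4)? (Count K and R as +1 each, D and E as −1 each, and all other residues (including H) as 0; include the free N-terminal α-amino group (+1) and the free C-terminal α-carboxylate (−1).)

Positive (K, R): K9, K19, R24 → +3.
Negative (D, E): E7 → −1.
The N-terminus (+1) and C-terminus (−1) cancel.
Net charge = (+3) + (−1) = +2.

+2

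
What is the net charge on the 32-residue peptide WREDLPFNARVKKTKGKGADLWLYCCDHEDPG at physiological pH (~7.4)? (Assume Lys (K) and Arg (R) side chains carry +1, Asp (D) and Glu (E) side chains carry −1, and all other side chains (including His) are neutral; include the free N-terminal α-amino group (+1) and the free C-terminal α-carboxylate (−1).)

Positive (K, R): R2, R10, K12, K13, K15, K17 → +6.
Negative (D, E): E3, D4, D20, D27, E29, D30 → −6.
The N-terminus (+1) and C-terminus (−1) cancel.
Net charge = (+6) + (−6) = 0.

0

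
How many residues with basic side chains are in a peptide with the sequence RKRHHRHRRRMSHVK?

The basic amino acids are Lys (K), Arg (R), and His (H).
Matching residues: R1, K2, R3, H4, H5, R6, H7, R8, R9, R10, H13, K15.

12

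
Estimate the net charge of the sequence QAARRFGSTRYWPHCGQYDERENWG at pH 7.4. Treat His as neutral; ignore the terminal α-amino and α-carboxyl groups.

Near pH 7.4, K and R contribute +1 each, D and E contribute −1 each, and every other side chain (His included, as stated) is uncharged.
Positive (K, R): R4, R5, R10, R21 → +4.
Negative (D, E): D19, E20, E22 → −3.
Net charge = (+4) + (−3) = +1.

+1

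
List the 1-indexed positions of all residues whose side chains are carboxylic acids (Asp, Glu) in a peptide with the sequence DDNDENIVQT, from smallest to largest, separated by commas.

1, 2, 4, 5

Matching residues: D1, D2, D4, E5.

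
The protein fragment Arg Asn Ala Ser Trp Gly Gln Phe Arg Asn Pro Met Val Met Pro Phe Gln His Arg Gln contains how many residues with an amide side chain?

Only N (asparagine) and Q (glutamine) carry a side-chain carboxamide.
Matching residues: Asn2, Gln7, Asn10, Gln17, Gln20.

5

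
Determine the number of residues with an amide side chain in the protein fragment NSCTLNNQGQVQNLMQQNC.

Asparagine (N) and glutamine (Q) have uncharged amide side chains.
Matching residues: N1, N6, N7, Q8, Q10, Q12, N13, Q16, Q17, N18.

10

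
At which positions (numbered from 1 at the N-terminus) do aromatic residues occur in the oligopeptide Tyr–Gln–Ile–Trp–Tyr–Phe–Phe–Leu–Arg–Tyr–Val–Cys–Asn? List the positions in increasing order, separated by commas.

The aromatic amino acids are Phe (F, benzyl), Trp (W, indole), and Tyr (Y, phenol).
Matching residues: Tyr1, Trp4, Tyr5, Phe6, Phe7, Tyr10.

1, 4, 5, 6, 7, 10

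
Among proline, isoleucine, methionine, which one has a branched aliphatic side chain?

isoleucine

V, L, and I make up the branched-chain aliphatic group.
Of the listed options, only isoleucine belongs to this group.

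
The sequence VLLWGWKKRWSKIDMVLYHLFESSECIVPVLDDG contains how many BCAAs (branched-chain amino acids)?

11

V, L, and I make up the branched-chain aliphatic group.
Matching residues: V1, L2, L3, I13, V16, L17, L20, I27, V28, V30, L31.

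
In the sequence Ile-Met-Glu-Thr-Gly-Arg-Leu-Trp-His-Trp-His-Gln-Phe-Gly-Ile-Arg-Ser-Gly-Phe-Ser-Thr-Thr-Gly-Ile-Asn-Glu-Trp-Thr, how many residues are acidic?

2

Aspartate (D) and glutamate (E) have carboxylic-acid side chains and are the acidic amino acids.
Matching residues: Glu3, Glu26.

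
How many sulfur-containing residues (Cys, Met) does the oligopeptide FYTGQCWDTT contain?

1

Matching residues: C6.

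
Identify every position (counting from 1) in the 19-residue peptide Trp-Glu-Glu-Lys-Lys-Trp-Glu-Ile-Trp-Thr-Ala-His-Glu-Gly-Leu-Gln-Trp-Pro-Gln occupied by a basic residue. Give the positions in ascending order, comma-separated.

The basic amino acids are Lys (K), Arg (R), and His (H).
Matching residues: Lys4, Lys5, His12.

4, 5, 12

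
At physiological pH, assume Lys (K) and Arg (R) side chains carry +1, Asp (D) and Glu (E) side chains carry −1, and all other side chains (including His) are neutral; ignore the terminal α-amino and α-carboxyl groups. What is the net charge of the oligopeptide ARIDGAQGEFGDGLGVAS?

Positive (K, R): R2 → +1.
Negative (D, E): D4, E9, D12 → −3.
Net charge = (+1) + (−3) = −2.

-2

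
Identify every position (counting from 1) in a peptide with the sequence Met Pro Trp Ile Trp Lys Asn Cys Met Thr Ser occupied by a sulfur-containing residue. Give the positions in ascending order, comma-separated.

1, 8, 9

Cysteine (C, thiol) and methionine (M, thioether) are the two sulfur-containing amino acids.
Matching residues: Met1, Cys8, Met9.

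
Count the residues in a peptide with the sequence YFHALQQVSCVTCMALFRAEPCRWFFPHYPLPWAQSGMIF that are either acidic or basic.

5

Acidic: D, E. Basic: H, K, R.
Acidic residues here: E20 (1).
Basic residues here: H3, R18, R23, H28 (4).
The two groups share no amino acid, so total = 1 + 4 = 5.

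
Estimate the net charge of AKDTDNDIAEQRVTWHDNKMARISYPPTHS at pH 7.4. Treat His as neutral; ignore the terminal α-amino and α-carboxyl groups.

-1

At pH ~7.4 the Lys and Arg side chains are protonated (+1), the Asp and Glu side chains are deprotonated (−1), and with His taken as neutral all other side chains carry no charge.
Positive (K, R): K2, R12, K19, R22 → +4.
Negative (D, E): D3, D5, D7, E10, D17 → −5.
Net charge = (+4) + (−5) = −1.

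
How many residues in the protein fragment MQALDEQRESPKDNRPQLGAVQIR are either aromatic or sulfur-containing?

1

Aromatic: F, W, Y. Sulfur-containing: C, M.
Aromatic residues here: none (0).
Sulfur-containing residues here: M1 (1).
The two groups share no amino acid, so total = 0 + 1 = 1.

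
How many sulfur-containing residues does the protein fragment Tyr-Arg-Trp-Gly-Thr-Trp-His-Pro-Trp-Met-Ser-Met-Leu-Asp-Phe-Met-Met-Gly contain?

Cysteine (C, thiol) and methionine (M, thioether) are the two sulfur-containing amino acids.
Matching residues: Met10, Met12, Met16, Met17.

4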